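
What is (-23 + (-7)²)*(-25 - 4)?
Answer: -754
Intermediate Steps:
(-23 + (-7)²)*(-25 - 4) = (-23 + 49)*(-29) = 26*(-29) = -754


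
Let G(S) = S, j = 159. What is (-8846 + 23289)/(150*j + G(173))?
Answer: 14443/24023 ≈ 0.60122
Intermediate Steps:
(-8846 + 23289)/(150*j + G(173)) = (-8846 + 23289)/(150*159 + 173) = 14443/(23850 + 173) = 14443/24023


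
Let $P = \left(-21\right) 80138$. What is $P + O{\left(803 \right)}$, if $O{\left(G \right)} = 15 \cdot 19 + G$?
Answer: $-1681810$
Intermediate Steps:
$O{\left(G \right)} = 285 + G$
$P = -1682898$
$P + O{\left(803 \right)} = -1682898 + \left(285 + 803\right) = -1682898 + 1088 = -1681810$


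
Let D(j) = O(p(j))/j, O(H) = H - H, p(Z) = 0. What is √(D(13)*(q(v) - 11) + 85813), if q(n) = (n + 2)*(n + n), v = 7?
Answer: √85813 ≈ 292.94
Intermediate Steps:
O(H) = 0
q(n) = 2*n*(2 + n) (q(n) = (2 + n)*(2*n) = 2*n*(2 + n))
D(j) = 0 (D(j) = 0/j = 0)
√(D(13)*(q(v) - 11) + 85813) = √(0*(2*7*(2 + 7) - 11) + 85813) = √(0*(2*7*9 - 11) + 85813) = √(0*(126 - 11) + 85813) = √(0*115 + 85813) = √(0 + 85813) = √85813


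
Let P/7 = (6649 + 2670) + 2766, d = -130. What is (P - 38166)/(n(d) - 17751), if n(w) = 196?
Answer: -46429/17555 ≈ -2.6448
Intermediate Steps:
P = 84595 (P = 7*((6649 + 2670) + 2766) = 7*(9319 + 2766) = 7*12085 = 84595)
(P - 38166)/(n(d) - 17751) = (84595 - 38166)/(196 - 17751) = 46429/(-17555) = 46429*(-1/17555) = -46429/17555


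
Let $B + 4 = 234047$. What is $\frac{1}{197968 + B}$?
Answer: $\frac{1}{432011} \approx 2.3148 \cdot 10^{-6}$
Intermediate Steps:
$B = 234043$ ($B = -4 + 234047 = 234043$)
$\frac{1}{197968 + B} = \frac{1}{197968 + 234043} = \frac{1}{432011}$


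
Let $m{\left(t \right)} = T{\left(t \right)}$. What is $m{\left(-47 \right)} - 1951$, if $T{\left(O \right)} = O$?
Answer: $-1998$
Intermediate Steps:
$m{\left(t \right)} = t$
$m{\left(-47 \right)} - 1951 = -47 - 1951 = -1998$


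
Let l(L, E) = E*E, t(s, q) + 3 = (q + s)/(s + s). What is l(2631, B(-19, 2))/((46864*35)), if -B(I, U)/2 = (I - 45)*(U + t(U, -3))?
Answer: 320/20503 ≈ 0.015607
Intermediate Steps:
t(s, q) = -3 + (q + s)/(2*s) (t(s, q) = -3 + (q + s)/(s + s) = -3 + (q + s)/((2*s)) = -3 + (q + s)*(1/(2*s)) = -3 + (q + s)/(2*s))
B(I, U) = -2*(-45 + I)*(U + (-3 - 5*U)/(2*U)) (B(I, U) = -2*(I - 45)*(U + (-3 - 5*U)/(2*U)) = -2*(-45 + I)*(U + (-3 - 5*U)/(2*U)))
l(L, E) = E**2
l(2631, B(-19, 2))/((46864*35)) = ((-135 - 225*2 - 19*(3 + 5*2) + 2*2**2*(45 - 1*(-19)))/2)**2/((46864*35)) = ((-135 - 450 - 19*(3 + 10) + 2*4*(45 + 19))/2)**2/1640240 = ((-135 - 450 - 19*13 + 2*4*64)/2)**2*(1/1640240) = ((-135 - 450 - 247 + 512)/2)**2*(1/1640240) = ((1/2)*(-320))**2*(1/1640240) = (-160)**2*(1/1640240) = 25600*(1/1640240) = 320/20503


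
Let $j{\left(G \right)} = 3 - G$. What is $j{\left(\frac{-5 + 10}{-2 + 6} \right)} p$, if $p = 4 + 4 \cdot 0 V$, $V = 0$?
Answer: $7$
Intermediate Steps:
$p = 4$ ($p = 4 + 4 \cdot 0 \cdot 0 = 4 + 0 \cdot 0 = 4 + 0 = 4$)
$j{\left(\frac{-5 + 10}{-2 + 6} \right)} p = \left(3 - \frac{-5 + 10}{-2 + 6}\right) 4 = \left(3 - \frac{5}{4}\right) 4 = \frac{7}{4} \cdot 4 = 7$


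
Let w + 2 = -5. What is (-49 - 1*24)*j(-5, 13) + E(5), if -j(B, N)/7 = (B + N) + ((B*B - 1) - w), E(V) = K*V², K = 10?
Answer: 20179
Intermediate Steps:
w = -7 (w = -2 - 5 = -7)
E(V) = 10*V²
j(B, N) = -42 - 7*B - 7*N - 7*B² (j(B, N) = -7*((B + N) + ((B*B - 1) - 1*(-7))) = -7*((B + N) + ((B² - 1) + 7)) = -7*((B + N) + ((-1 + B²) + 7)) = -7*((B + N) + (6 + B²)) = -7*(6 + B + N + B²) = -42 - 7*B - 7*N - 7*B²)
(-49 - 1*24)*j(-5, 13) + E(5) = (-49 - 1*24)*(-42 - 7*(-5) - 7*13 - 7*(-5)²) + 10*5² = (-49 - 24)*(-42 + 35 - 91 - 7*25) + 10*25 = -73*(-42 + 35 - 91 - 175) + 250 = -73*(-273) + 250 = 19929 + 250 = 20179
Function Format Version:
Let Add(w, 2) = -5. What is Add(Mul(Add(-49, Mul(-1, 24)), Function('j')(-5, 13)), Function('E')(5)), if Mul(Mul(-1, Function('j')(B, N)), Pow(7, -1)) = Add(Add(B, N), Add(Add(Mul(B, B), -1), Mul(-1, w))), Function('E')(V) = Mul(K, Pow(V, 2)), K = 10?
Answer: 20179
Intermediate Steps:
w = -7 (w = Add(-2, -5) = -7)
Function('E')(V) = Mul(10, Pow(V, 2))
Function('j')(B, N) = Add(-42, Mul(-7, B), Mul(-7, N), Mul(-7, Pow(B, 2))) (Function('j')(B, N) = Mul(-7, Add(Add(B, N), Add(Add(Mul(B, B), -1), Mul(-1, -7)))) = Mul(-7, Add(Add(B, N), Add(Add(Pow(B, 2), -1), 7))) = Mul(-7, Add(Add(B, N), Add(Add(-1, Pow(B, 2)), 7))) = Mul(-7, Add(Add(B, N), Add(6, Pow(B, 2)))) = Mul(-7, Add(6, B, N, Pow(B, 2))) = Add(-42, Mul(-7, B), Mul(-7, N), Mul(-7, Pow(B, 2))))
Add(Mul(Add(-49, Mul(-1, 24)), Function('j')(-5, 13)), Function('E')(5)) = Add(Mul(Add(-49, Mul(-1, 24)), Add(-42, Mul(-7, -5), Mul(-7, 13), Mul(-7, Pow(-5, 2)))), Mul(10, Pow(5, 2))) = Add(Mul(Add(-49, -24), Add(-42, 35, -91, Mul(-7, 25))), Mul(10, 25)) = Add(Mul(-73, Add(-42, 35, -91, -175)), 250) = Add(Mul(-73, -273), 250) = Add(19929, 250) = 20179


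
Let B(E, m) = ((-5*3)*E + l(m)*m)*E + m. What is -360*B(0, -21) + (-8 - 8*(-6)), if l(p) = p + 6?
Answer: 7600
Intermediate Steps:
l(p) = 6 + p
B(E, m) = m + E*(-15*E + m*(6 + m)) (B(E, m) = ((-5*3)*E + (6 + m)*m)*E + m = (-15*E + m*(6 + m))*E + m = E*(-15*E + m*(6 + m)) + m = m + E*(-15*E + m*(6 + m)))
-360*B(0, -21) + (-8 - 8*(-6)) = -360*(-21 - 15*0² + 0*(-21)*(6 - 21)) + (-8 - 8*(-6)) = -360*(-21 - 15*0 + 0*(-21)*(-15)) + (-8 + 48) = -360*(-21 + 0 + 0) + 40 = -360*(-21) + 40 = 7560 + 40 = 7600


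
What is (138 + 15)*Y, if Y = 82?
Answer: 12546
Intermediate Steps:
(138 + 15)*Y = (138 + 15)*82 = 153*82 = 12546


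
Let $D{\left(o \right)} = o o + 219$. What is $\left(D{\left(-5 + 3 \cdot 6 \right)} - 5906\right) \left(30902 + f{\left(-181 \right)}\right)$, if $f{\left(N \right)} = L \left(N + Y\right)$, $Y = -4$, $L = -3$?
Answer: $-173579726$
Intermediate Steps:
$f{\left(N \right)} = 12 - 3 N$ ($f{\left(N \right)} = - 3 \left(N - 4\right) = - 3 \left(-4 + N\right) = 12 - 3 N$)
$D{\left(o \right)} = 219 + o^{2}$ ($D{\left(o \right)} = o^{2} + 219 = 219 + o^{2}$)
$\left(D{\left(-5 + 3 \cdot 6 \right)} - 5906\right) \left(30902 + f{\left(-181 \right)}\right) = \left(\left(219 + \left(-5 + 3 \cdot 6\right)^{2}\right) - 5906\right) \left(30902 + \left(12 - -543\right)\right) = \left(\left(219 + \left(-5 + 18\right)^{2}\right) - 5906\right) \left(30902 + \left(12 + 543\right)\right) = \left(\left(219 + 13^{2}\right) - 5906\right) \left(30902 + 555\right) = \left(\left(219 + 169\right) - 5906\right) 31457 = \left(388 - 5906\right) 31457 = \left(-5518\right) 31457 = -173579726$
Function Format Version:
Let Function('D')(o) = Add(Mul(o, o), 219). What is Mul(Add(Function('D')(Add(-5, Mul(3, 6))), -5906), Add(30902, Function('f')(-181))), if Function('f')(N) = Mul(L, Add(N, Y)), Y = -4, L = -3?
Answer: -173579726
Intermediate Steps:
Function('f')(N) = Add(12, Mul(-3, N)) (Function('f')(N) = Mul(-3, Add(N, -4)) = Mul(-3, Add(-4, N)) = Add(12, Mul(-3, N)))
Function('D')(o) = Add(219, Pow(o, 2)) (Function('D')(o) = Add(Pow(o, 2), 219) = Add(219, Pow(o, 2)))
Mul(Add(Function('D')(Add(-5, Mul(3, 6))), -5906), Add(30902, Function('f')(-181))) = Mul(Add(Add(219, Pow(Add(-5, Mul(3, 6)), 2)), -5906), Add(30902, Add(12, Mul(-3, -181)))) = Mul(Add(Add(219, Pow(Add(-5, 18), 2)), -5906), Add(30902, Add(12, 543))) = Mul(Add(Add(219, Pow(13, 2)), -5906), Add(30902, 555)) = Mul(Add(Add(219, 169), -5906), 31457) = Mul(Add(388, -5906), 31457) = Mul(-5518, 31457) = -173579726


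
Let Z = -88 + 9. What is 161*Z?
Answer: -12719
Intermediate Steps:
Z = -79
161*Z = 161*(-79) = -12719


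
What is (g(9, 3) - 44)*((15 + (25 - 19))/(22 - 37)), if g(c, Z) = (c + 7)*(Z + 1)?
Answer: -28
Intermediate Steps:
g(c, Z) = (1 + Z)*(7 + c) (g(c, Z) = (7 + c)*(1 + Z) = (1 + Z)*(7 + c))
(g(9, 3) - 44)*((15 + (25 - 19))/(22 - 37)) = ((7 + 9 + 7*3 + 3*9) - 44)*((15 + (25 - 19))/(22 - 37)) = ((7 + 9 + 21 + 27) - 44)*((15 + 6)/(-15)) = (64 - 44)*(21*(-1/15)) = 20*(-7/5) = -28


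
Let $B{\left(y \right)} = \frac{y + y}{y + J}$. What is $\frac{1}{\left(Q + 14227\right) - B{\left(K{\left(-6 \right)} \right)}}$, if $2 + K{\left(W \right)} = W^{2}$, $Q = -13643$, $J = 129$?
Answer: $\frac{163}{95124} \approx 0.0017136$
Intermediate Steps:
$K{\left(W \right)} = -2 + W^{2}$
$B{\left(y \right)} = \frac{2 y}{129 + y}$ ($B{\left(y \right)} = \frac{y + y}{y + 129} = \frac{2 y}{129 + y}$)
$\frac{1}{\left(Q + 14227\right) - B{\left(K{\left(-6 \right)} \right)}} = \frac{1}{\left(-13643 + 14227\right) - \frac{2 \left(-2 + \left(-6\right)^{2}\right)}{129 - \left(2 - \left(-6\right)^{2}\right)}} = \frac{1}{584 - \frac{2 \left(-2 + 36\right)}{129 + \left(-2 + 36\right)}} = \frac{1}{584 - 2 \cdot 34 \frac{1}{129 + 34}} = \frac{1}{584 - 2 \cdot 34 \cdot \frac{1}{163}} = \frac{1}{584 - \frac{68}{163}} = \frac{1}{\frac{95124}{163}} = \frac{163}{95124}$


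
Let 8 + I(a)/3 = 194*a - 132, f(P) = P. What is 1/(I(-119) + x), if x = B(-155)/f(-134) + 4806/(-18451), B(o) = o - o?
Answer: -18451/1285633584 ≈ -1.4352e-5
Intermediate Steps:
B(o) = 0
x = -4806/18451 (x = 0/(-134) + 4806/(-18451) = 0*(-1/134) + 4806*(-1/18451) = 0 - 4806/18451 = -4806/18451 ≈ -0.26047)
I(a) = -420 + 582*a (I(a) = -24 + 3*(194*a - 132) = -24 + 3*(-132 + 194*a) = -24 + (-396 + 582*a) = -420 + 582*a)
1/(I(-119) + x) = 1/((-420 + 582*(-119)) - 4806/18451) = 1/((-420 - 69258) - 4806/18451) = 1/(-69678 - 4806/18451) = 1/(-1285633584/18451) = -18451/1285633584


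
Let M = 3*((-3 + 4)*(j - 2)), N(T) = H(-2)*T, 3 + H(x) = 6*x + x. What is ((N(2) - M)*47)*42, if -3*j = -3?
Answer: -61194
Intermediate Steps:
j = 1 (j = -⅓*(-3) = 1)
H(x) = -3 + 7*x (H(x) = -3 + (6*x + x) = -3 + 7*x)
N(T) = -17*T (N(T) = (-3 + 7*(-2))*T = (-3 - 14)*T = -17*T)
M = -3 (M = 3*((-3 + 4)*(1 - 2)) = 3*(1*(-1)) = 3*(-1) = -3)
((N(2) - M)*47)*42 = ((-17*2 - 1*(-3))*47)*42 = ((-34 + 3)*47)*42 = -31*47*42 = -1457*42 = -61194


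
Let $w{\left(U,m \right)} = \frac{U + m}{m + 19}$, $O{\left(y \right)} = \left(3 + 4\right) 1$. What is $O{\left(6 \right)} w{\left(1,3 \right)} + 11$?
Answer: $\frac{135}{11} \approx 12.273$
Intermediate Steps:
$O{\left(y \right)} = 7$ ($O{\left(y \right)} = 7 \cdot 1 = 7$)
$w{\left(U,m \right)} = \frac{U + m}{19 + m}$
$O{\left(6 \right)} w{\left(1,3 \right)} + 11 = 7 \frac{1 + 3}{19 + 3} + 11 = 7 \cdot \frac{1}{22} \cdot 4 + 11 = 7 \cdot \frac{2}{11} + 11 = \frac{14}{11} + 11 = \frac{135}{11}$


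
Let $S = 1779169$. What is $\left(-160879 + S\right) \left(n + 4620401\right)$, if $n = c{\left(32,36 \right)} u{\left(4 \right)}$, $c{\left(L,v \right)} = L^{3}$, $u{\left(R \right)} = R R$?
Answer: $8325598761810$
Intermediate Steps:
$u{\left(R \right)} = R^{2}$
$n = 524288$ ($n = 32^{3} \cdot 4^{2} = 32768 \cdot 16 = 524288$)
$\left(-160879 + S\right) \left(n + 4620401\right) = \left(-160879 + 1779169\right) \left(524288 + 4620401\right) = 1618290 \cdot 5144689 = 8325598761810$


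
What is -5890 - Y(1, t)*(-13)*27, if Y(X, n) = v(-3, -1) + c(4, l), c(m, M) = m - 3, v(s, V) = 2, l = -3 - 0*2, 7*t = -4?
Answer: -4837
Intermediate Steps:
t = -4/7 (t = (⅐)*(-4) = -4/7 ≈ -0.57143)
l = -3 (l = -3 - 1*0 = -3 + 0 = -3)
c(m, M) = -3 + m
Y(X, n) = 3 (Y(X, n) = 2 + (-3 + 4) = 2 + 1 = 3)
-5890 - Y(1, t)*(-13)*27 = -5890 - 3*(-13)*27 = -5890 - (-39)*27 = -5890 - 1*(-1053) = -5890 + 1053 = -4837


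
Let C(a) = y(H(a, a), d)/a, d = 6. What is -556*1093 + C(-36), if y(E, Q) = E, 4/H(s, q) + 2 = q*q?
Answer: -7077367369/11646 ≈ -6.0771e+5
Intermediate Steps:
H(s, q) = 4/(-2 + q²) (H(s, q) = 4/(-2 + q*q) = 4/(-2 + q²))
C(a) = 4/(a*(-2 + a²)) (C(a) = (4/(-2 + a²))/a = 4/(a*(-2 + a²)))
-556*1093 + C(-36) = -556*1093 + 4/(-36*(-2 + (-36)²)) = -607708 + 4*(-1/36)/(-2 + 1296) = -607708 + 4*(-1/36)/1294 = -607708 + 4*(-1/36)*(1/1294) = -607708 - 1/11646 = -7077367369/11646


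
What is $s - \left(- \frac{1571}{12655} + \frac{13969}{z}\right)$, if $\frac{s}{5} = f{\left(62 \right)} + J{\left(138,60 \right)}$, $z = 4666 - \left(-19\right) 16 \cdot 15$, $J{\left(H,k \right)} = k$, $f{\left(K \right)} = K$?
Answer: $\frac{71058284651}{116755030} \approx 608.61$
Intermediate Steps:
$z = 9226$ ($z = 4666 - \left(-304\right) 15 = 4666 - -4560 = 4666 + 4560 = 9226$)
$s = 610$ ($s = 5 \left(62 + 60\right) = 5 \cdot 122 = 610$)
$s - \left(- \frac{1571}{12655} + \frac{13969}{z}\right) = 610 - \left(- \frac{1571}{12655} + \frac{13969}{9226}\right) = 610 - \frac{162283649}{116755030} = \frac{71058284651}{116755030}$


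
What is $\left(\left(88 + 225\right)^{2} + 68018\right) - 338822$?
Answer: $-172835$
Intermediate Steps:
$\left(\left(88 + 225\right)^{2} + 68018\right) - 338822 = \left(313^{2} + 68018\right) - 338822 = \left(97969 + 68018\right) - 338822 = 165987 - 338822 = -172835$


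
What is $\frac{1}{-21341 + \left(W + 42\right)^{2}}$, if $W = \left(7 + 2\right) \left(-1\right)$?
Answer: $- \frac{1}{20252} \approx -4.9378 \cdot 10^{-5}$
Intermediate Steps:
$W = -9$ ($W = 9 \left(-1\right) = -9$)
$\frac{1}{-21341 + \left(W + 42\right)^{2}} = \frac{1}{-21341 + \left(-9 + 42\right)^{2}} = \frac{1}{-21341 + 33^{2}} = \frac{1}{-21341 + 1089} = \frac{1}{-20252} = - \frac{1}{20252}$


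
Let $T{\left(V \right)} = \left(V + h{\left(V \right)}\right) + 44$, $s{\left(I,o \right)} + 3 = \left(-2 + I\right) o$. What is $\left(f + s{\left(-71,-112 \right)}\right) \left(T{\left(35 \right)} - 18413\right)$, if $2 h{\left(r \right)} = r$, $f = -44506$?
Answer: $\frac{1330986789}{2} \approx 6.6549 \cdot 10^{8}$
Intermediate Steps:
$s{\left(I,o \right)} = -3 + o \left(-2 + I\right)$ ($s{\left(I,o \right)} = -3 + \left(-2 + I\right) o = -3 + o \left(-2 + I\right)$)
$h{\left(r \right)} = \frac{r}{2}$
$T{\left(V \right)} = 44 + \frac{3 V}{2}$ ($T{\left(V \right)} = \left(V + \frac{V}{2}\right) + 44 = \frac{3 V}{2} + 44 = 44 + \frac{3 V}{2}$)
$\left(f + s{\left(-71,-112 \right)}\right) \left(T{\left(35 \right)} - 18413\right) = \left(-44506 - -8173\right) \left(\left(44 + \frac{3}{2} \cdot 35\right) - 18413\right) = \left(-44506 + \left(-3 + 224 + 7952\right)\right) \left(\left(44 + \frac{105}{2}\right) - 18413\right) = \left(-44506 + 8173\right) \left(\frac{193}{2} - 18413\right) = \left(-36333\right) \left(- \frac{36633}{2}\right) = \frac{1330986789}{2}$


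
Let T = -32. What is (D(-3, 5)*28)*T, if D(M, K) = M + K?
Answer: -1792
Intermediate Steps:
D(M, K) = K + M
(D(-3, 5)*28)*T = ((5 - 3)*28)*(-32) = (2*28)*(-32) = 56*(-32) = -1792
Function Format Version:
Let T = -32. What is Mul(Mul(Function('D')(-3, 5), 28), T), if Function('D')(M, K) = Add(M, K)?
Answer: -1792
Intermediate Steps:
Function('D')(M, K) = Add(K, M)
Mul(Mul(Function('D')(-3, 5), 28), T) = Mul(Mul(Add(5, -3), 28), -32) = Mul(Mul(2, 28), -32) = Mul(56, -32) = -1792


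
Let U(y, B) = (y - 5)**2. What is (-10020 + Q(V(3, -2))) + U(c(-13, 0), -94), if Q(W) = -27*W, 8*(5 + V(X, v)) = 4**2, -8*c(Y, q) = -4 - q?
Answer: -39675/4 ≈ -9918.8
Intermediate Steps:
c(Y, q) = 1/2 + q/8 (c(Y, q) = -(-4 - q)/8 = 1/2 + q/8)
V(X, v) = -3 (V(X, v) = -5 + (1/8)*4**2 = -5 + (1/8)*16 = -5 + 2 = -3)
U(y, B) = (-5 + y)**2
(-10020 + Q(V(3, -2))) + U(c(-13, 0), -94) = (-10020 - 27*(-3)) + (-5 + (1/2 + (1/8)*0))**2 = (-10020 + 81) + (-5 + (1/2 + 0))**2 = -9939 + (-5 + 1/2)**2 = -9939 + (-9/2)**2 = -9939 + 81/4 = -39675/4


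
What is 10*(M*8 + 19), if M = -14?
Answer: -930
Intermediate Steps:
10*(M*8 + 19) = 10*(-14*8 + 19) = 10*(-112 + 19) = 10*(-93) = -930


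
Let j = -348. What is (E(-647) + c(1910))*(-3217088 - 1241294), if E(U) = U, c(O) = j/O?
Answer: 2755543120538/955 ≈ 2.8854e+9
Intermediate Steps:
c(O) = -348/O
(E(-647) + c(1910))*(-3217088 - 1241294) = (-647 - 348/1910)*(-3217088 - 1241294) = (-647 - 348*1/1910)*(-4458382) = (-647 - 174/955)*(-4458382) = -618059/955*(-4458382) = 2755543120538/955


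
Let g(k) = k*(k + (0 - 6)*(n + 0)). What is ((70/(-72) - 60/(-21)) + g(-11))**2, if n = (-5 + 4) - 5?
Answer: 4736880625/63504 ≈ 74592.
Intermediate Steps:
n = -6 (n = -1 - 5 = -6)
g(k) = k*(36 + k) (g(k) = k*(k + (0 - 6)*(-6 + 0)) = k*(k - 6*(-6)) = k*(k + 36) = k*(36 + k))
((70/(-72) - 60/(-21)) + g(-11))**2 = ((70/(-72) - 60/(-21)) - 11*(36 - 11))**2 = ((70*(-1/72) - 60*(-1/21)) - 11*25)**2 = ((-35/36 + 20/7) - 275)**2 = (475/252 - 275)**2 = (-68825/252)**2 = 4736880625/63504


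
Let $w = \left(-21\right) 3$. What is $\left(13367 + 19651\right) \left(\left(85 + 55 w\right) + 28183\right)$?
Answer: $818945454$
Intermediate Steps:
$w = -63$
$\left(13367 + 19651\right) \left(\left(85 + 55 w\right) + 28183\right) = \left(13367 + 19651\right) \left(\left(85 + 55 \left(-63\right)\right) + 28183\right) = 33018 \left(\left(85 - 3465\right) + 28183\right) = 33018 \left(-3380 + 28183\right) = 33018 \cdot 24803 = 818945454$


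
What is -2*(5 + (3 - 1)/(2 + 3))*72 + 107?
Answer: -3353/5 ≈ -670.60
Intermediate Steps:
-2*(5 + (3 - 1)/(2 + 3))*72 + 107 = -2*(5 + 2/5)*72 + 107 = -2*(5 + 2*(⅕))*72 + 107 = -2*(5 + ⅖)*72 + 107 = -2*27/5*72 + 107 = -54/5*72 + 107 = -3888/5 + 107 = -3353/5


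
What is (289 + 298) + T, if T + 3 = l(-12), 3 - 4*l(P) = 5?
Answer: 1167/2 ≈ 583.50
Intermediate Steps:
l(P) = -½ (l(P) = ¾ - ¼*5 = ¾ - 5/4 = -½)
T = -7/2 (T = -3 - ½ = -7/2 ≈ -3.5000)
(289 + 298) + T = (289 + 298) - 7/2 = 587 - 7/2 = 1167/2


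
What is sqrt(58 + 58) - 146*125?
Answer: -18250 + 2*sqrt(29) ≈ -18239.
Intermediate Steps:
sqrt(58 + 58) - 146*125 = sqrt(116) - 18250 = 2*sqrt(29) - 18250 = -18250 + 2*sqrt(29)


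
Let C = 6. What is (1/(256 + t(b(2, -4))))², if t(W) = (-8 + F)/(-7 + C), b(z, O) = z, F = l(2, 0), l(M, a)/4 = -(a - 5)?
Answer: 1/59536 ≈ 1.6797e-5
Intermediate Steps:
l(M, a) = 20 - 4*a (l(M, a) = 4*(-(a - 5)) = 4*(-(-5 + a)) = 4*(5 - a) = 20 - 4*a)
F = 20 (F = 20 - 4*0 = 20 + 0 = 20)
t(W) = -12 (t(W) = (-8 + 20)/(-7 + 6) = 12/(-1) = 12*(-1) = -12)
(1/(256 + t(b(2, -4))))² = (1/(256 - 12))² = (1/244)² = 1/59536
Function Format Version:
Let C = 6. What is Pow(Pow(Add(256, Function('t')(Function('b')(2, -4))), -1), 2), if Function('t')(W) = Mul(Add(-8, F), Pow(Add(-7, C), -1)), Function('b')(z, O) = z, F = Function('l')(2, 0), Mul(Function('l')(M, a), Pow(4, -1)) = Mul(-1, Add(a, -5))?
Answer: Rational(1, 59536) ≈ 1.6797e-5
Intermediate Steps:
Function('l')(M, a) = Add(20, Mul(-4, a)) (Function('l')(M, a) = Mul(4, Mul(-1, Add(a, -5))) = Mul(4, Mul(-1, Add(-5, a))) = Mul(4, Add(5, Mul(-1, a))) = Add(20, Mul(-4, a)))
F = 20 (F = Add(20, Mul(-4, 0)) = Add(20, 0) = 20)
Function('t')(W) = -12 (Function('t')(W) = Mul(Add(-8, 20), Pow(Add(-7, 6), -1)) = Mul(12, Pow(-1, -1)) = Mul(12, -1) = -12)
Pow(Pow(Add(256, Function('t')(Function('b')(2, -4))), -1), 2) = Pow(Pow(Add(256, -12), -1), 2) = Pow(Pow(244, -1), 2) = Pow(Rational(1, 244), 2) = Rational(1, 59536)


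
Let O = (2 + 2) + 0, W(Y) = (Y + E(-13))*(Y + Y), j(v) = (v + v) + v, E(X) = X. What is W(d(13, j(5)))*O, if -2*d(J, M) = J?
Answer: 1014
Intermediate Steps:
j(v) = 3*v (j(v) = 2*v + v = 3*v)
d(J, M) = -J/2
W(Y) = 2*Y*(-13 + Y) (W(Y) = (Y - 13)*(Y + Y) = (-13 + Y)*(2*Y) = 2*Y*(-13 + Y))
O = 4 (O = 4 + 0 = 4)
W(d(13, j(5)))*O = (2*(-1/2*13)*(-13 - 1/2*13))*4 = (2*(-13/2)*(-13 - 13/2))*4 = (2*(-13/2)*(-39/2))*4 = (507/2)*4 = 1014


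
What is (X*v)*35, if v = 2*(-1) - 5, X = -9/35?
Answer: 63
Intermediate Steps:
X = -9/35 (X = -9*1/35 = -9/35 ≈ -0.25714)
v = -7 (v = -2 - 5 = -7)
(X*v)*35 = -9/35*(-7)*35 = (9/5)*35 = 63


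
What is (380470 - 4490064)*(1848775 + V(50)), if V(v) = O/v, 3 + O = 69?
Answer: -189943001800352/25 ≈ -7.5977e+12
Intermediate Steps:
O = 66 (O = -3 + 69 = 66)
V(v) = 66/v
(380470 - 4490064)*(1848775 + V(50)) = (380470 - 4490064)*(1848775 + 66/50) = -4109594*(1848775 + 66*(1/50)) = -4109594*(1848775 + 33/25) = -4109594*46219408/25 = -189943001800352/25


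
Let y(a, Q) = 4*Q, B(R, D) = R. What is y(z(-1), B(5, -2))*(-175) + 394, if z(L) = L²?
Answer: -3106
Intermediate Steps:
y(z(-1), B(5, -2))*(-175) + 394 = (4*5)*(-175) + 394 = 20*(-175) + 394 = -3500 + 394 = -3106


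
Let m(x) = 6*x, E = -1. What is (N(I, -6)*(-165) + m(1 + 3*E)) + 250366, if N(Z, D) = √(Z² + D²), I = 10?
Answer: 250354 - 330*√34 ≈ 2.4843e+5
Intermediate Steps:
N(Z, D) = √(D² + Z²)
(N(I, -6)*(-165) + m(1 + 3*E)) + 250366 = (√((-6)² + 10²)*(-165) + 6*(1 + 3*(-1))) + 250366 = (√(36 + 100)*(-165) + 6*(1 - 3)) + 250366 = (√136*(-165) + 6*(-2)) + 250366 = ((2*√34)*(-165) - 12) + 250366 = (-330*√34 - 12) + 250366 = (-12 - 330*√34) + 250366 = 250354 - 330*√34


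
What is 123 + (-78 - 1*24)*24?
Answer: -2325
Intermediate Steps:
123 + (-78 - 1*24)*24 = 123 + (-78 - 24)*24 = 123 - 102*24 = 123 - 2448 = -2325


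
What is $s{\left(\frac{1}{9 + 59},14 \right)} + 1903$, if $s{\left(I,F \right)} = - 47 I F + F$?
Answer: $\frac{64849}{34} \approx 1907.3$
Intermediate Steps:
$s{\left(I,F \right)} = F - 47 F I$ ($s{\left(I,F \right)} = - 47 F I + F = F - 47 F I$)
$s{\left(\frac{1}{9 + 59},14 \right)} + 1903 = 14 \left(1 - \frac{47}{9 + 59}\right) + 1903 = 14 \left(1 - \frac{47}{68}\right) + 1903 = 14 \cdot \frac{21}{68} + 1903 = \frac{147}{34} + 1903 = \frac{64849}{34}$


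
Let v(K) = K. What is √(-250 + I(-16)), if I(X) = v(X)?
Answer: I*√266 ≈ 16.31*I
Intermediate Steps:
I(X) = X
√(-250 + I(-16)) = √(-250 - 16) = √(-266) = I*√266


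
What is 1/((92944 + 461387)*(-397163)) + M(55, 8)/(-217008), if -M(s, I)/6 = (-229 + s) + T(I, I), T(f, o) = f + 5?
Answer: -28747544097/6458019713288 ≈ -0.0044514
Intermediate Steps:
T(f, o) = 5 + f
M(s, I) = 1344 - 6*I - 6*s (M(s, I) = -6*((-229 + s) + (5 + I)) = -6*(-224 + I + s) = 1344 - 6*I - 6*s)
1/((92944 + 461387)*(-397163)) + M(55, 8)/(-217008) = 1/((92944 + 461387)*(-397163)) + (1344 - 6*8 - 6*55)/(-217008) = -1/397163/554331 + (1344 - 48 - 330)*(-1/217008) = (1/554331)*(-1/397163) + 966*(-1/217008) = -1/220159762953 - 161/36168 = -28747544097/6458019713288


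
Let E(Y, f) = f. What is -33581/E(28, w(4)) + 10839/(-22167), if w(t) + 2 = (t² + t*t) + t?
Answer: -248252851/251226 ≈ -988.17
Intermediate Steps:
w(t) = -2 + t + 2*t² (w(t) = -2 + ((t² + t*t) + t) = -2 + ((t² + t²) + t) = -2 + (2*t² + t) = -2 + (t + 2*t²) = -2 + t + 2*t²)
-33581/E(28, w(4)) + 10839/(-22167) = -33581/(-2 + 4 + 2*4²) + 10839/(-22167) = -33581/(-2 + 4 + 2*16) + 10839*(-1/22167) = -33581/(-2 + 4 + 32) - 3613/7389 = -33581/34 - 3613/7389 = -248252851/251226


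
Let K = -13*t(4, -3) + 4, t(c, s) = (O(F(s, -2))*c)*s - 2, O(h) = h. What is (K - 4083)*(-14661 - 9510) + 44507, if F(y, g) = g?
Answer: 105550922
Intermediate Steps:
t(c, s) = -2 - 2*c*s (t(c, s) = (-2*c)*s - 2 = -2*c*s - 2 = -2 - 2*c*s)
K = -282 (K = -13*(-2 - 2*4*(-3)) + 4 = -13*(-2 + 24) + 4 = -13*22 + 4 = -286 + 4 = -282)
(K - 4083)*(-14661 - 9510) + 44507 = (-282 - 4083)*(-14661 - 9510) + 44507 = -4365*(-24171) + 44507 = 105506415 + 44507 = 105550922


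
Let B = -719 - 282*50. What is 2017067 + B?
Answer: 2002248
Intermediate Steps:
B = -14819 (B = -719 - 14100 = -14819)
2017067 + B = 2017067 - 14819 = 2002248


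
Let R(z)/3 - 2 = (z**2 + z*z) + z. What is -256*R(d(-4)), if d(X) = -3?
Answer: -13056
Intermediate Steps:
R(z) = 6 + 3*z + 6*z**2 (R(z) = 6 + 3*((z**2 + z*z) + z) = 6 + 3*((z**2 + z**2) + z) = 6 + 3*(2*z**2 + z) = 6 + 3*(z + 2*z**2) = 6 + (3*z + 6*z**2) = 6 + 3*z + 6*z**2)
-256*R(d(-4)) = -256*(6 + 3*(-3) + 6*(-3)**2) = -256*(6 - 9 + 6*9) = -256*(6 - 9 + 54) = -256*51 = -13056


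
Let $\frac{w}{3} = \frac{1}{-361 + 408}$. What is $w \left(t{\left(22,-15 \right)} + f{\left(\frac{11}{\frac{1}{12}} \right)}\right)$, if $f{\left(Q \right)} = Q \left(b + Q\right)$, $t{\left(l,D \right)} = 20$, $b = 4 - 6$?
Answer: $\frac{51540}{47} \approx 1096.6$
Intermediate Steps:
$b = -2$ ($b = 4 - 6 = -2$)
$f{\left(Q \right)} = Q \left(-2 + Q\right)$
$w = \frac{3}{47}$ ($w = \frac{3}{-361 + 408} = \frac{3}{47} \approx 0.06383$)
$w \left(t{\left(22,-15 \right)} + f{\left(\frac{11}{\frac{1}{12}} \right)}\right) = \frac{3 \left(20 + \frac{11}{\frac{1}{12}} \left(-2 + \frac{11}{\frac{1}{12}}\right)\right)}{47} = \frac{3 \left(20 + 11 \frac{1}{\frac{1}{12}} \left(-2 + 11 \frac{1}{\frac{1}{12}}\right)\right)}{47} = \frac{3 \left(20 + 11 \cdot 12 \left(-2 + 11 \cdot 12\right)\right)}{47} = \frac{3 \left(20 + 132 \left(-2 + 132\right)\right)}{47} = \frac{3 \left(20 + 132 \cdot 130\right)}{47} = \frac{3 \left(20 + 17160\right)}{47} = \frac{3}{47} \cdot 17180 = \frac{51540}{47}$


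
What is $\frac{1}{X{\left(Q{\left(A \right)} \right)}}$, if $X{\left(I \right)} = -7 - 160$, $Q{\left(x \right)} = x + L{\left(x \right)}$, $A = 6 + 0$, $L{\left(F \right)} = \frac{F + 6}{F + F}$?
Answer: $- \frac{1}{167} \approx -0.005988$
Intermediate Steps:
$L{\left(F \right)} = \frac{6 + F}{2 F}$
$A = 6$
$Q{\left(x \right)} = x + \frac{6 + x}{2 x}$
$X{\left(I \right)} = -167$ ($X{\left(I \right)} = -7 - 160 = -167$)
$\frac{1}{X{\left(Q{\left(A \right)} \right)}} = \frac{1}{-167} = - \frac{1}{167}$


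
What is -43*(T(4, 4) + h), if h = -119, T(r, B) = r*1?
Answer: 4945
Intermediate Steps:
T(r, B) = r
-43*(T(4, 4) + h) = -43*(4 - 119) = -43*(-115) = 4945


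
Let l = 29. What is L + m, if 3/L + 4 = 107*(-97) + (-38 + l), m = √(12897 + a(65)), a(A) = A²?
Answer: -1/3464 + √17122 ≈ 130.85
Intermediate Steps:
m = √17122 (m = √(12897 + 65²) = √(12897 + 4225) = √17122 ≈ 130.85)
L = -1/3464 (L = 3/(-4 + (107*(-97) + (-38 + 29))) = 3/(-4 + (-10379 - 9)) = 3/(-4 - 10388) = 3/(-10392) = 3*(-1/10392) = -1/3464 ≈ -0.00028868)
L + m = -1/3464 + √17122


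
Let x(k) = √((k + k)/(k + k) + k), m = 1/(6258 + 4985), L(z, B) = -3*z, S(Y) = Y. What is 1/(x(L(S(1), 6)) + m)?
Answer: 11243/252810099 - 126405049*I*√2/252810099 ≈ 4.4472e-5 - 0.70711*I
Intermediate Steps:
m = 1/11243 ≈ 8.8944e-5
x(k) = √(1 + k) (x(k) = √((2*k)/((2*k)) + k) = √((2*k)*(1/(2*k)) + k) = √(1 + k))
1/(x(L(S(1), 6)) + m) = 1/(√(1 - 3*1) + 1/11243) = 1/(√(1 - 3) + 1/11243) = 1/(√(-2) + 1/11243) = 1/(I*√2 + 1/11243) = 1/(1/11243 + I*√2)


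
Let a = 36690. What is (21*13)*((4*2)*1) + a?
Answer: 38874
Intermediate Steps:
(21*13)*((4*2)*1) + a = (21*13)*((4*2)*1) + 36690 = 273*(8*1) + 36690 = 273*8 + 36690 = 2184 + 36690 = 38874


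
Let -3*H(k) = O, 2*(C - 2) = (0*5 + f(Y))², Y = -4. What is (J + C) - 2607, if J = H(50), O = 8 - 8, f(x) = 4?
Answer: -2597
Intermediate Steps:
C = 10 (C = 2 + (0*5 + 4)²/2 = 2 + (0 + 4)²/2 = 2 + (½)*4² = 2 + (½)*16 = 2 + 8 = 10)
O = 0
H(k) = 0 (H(k) = -⅓*0 = 0)
J = 0
(J + C) - 2607 = (0 + 10) - 2607 = 10 - 2607 = -2597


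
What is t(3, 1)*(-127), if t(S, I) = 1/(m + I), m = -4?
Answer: 127/3 ≈ 42.333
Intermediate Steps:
t(S, I) = 1/(-4 + I)
t(3, 1)*(-127) = -127/(-4 + 1) = -127/(-3) = -⅓*(-127) = 127/3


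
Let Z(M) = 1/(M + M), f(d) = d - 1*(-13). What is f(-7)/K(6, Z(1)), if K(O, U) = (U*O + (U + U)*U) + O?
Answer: 12/19 ≈ 0.63158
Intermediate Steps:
f(d) = 13 + d (f(d) = d + 13 = 13 + d)
Z(M) = 1/(2*M)
K(O, U) = O + 2*U² + O*U (K(O, U) = (O*U + (2*U)*U) + O = (O*U + 2*U²) + O = (2*U² + O*U) + O = O + 2*U² + O*U)
f(-7)/K(6, Z(1)) = (13 - 7)/(6 + 2*((½)/1)² + 6*((½)/1)) = 6/(6 + 2*((½)*1)² + 6*((½)*1)) = 6/(6 + 2*(½)² + 6*(½)) = 6/(6 + 2*(¼) + 3) = 6/(6 + ½ + 3) = 6/(19/2) = 6*(2/19) = 12/19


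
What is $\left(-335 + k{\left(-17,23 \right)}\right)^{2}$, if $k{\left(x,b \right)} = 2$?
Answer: $110889$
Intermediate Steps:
$\left(-335 + k{\left(-17,23 \right)}\right)^{2} = \left(-335 + 2\right)^{2} = \left(-333\right)^{2} = 110889$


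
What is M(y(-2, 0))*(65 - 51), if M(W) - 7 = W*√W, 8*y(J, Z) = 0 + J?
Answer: 98 - 7*I/4 ≈ 98.0 - 1.75*I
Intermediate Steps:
y(J, Z) = J/8 (y(J, Z) = (0 + J)/8 = J/8)
M(W) = 7 + W^(3/2) (M(W) = 7 + W*√W = 7 + W^(3/2))
M(y(-2, 0))*(65 - 51) = (7 + ((⅛)*(-2))^(3/2))*(65 - 51) = (7 + (-¼)^(3/2))*14 = (7 - I/8)*14 = 98 - 7*I/4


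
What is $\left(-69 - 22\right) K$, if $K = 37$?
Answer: $-3367$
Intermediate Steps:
$\left(-69 - 22\right) K = \left(-69 - 22\right) 37 = \left(-91\right) 37 = -3367$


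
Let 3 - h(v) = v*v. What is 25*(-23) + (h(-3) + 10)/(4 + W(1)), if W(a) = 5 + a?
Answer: -2873/5 ≈ -574.60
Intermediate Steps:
h(v) = 3 - v² (h(v) = 3 - v*v = 3 - v²)
25*(-23) + (h(-3) + 10)/(4 + W(1)) = 25*(-23) + ((3 - 1*(-3)²) + 10)/(4 + (5 + 1)) = -575 + ((3 - 1*9) + 10)/(4 + 6) = -575 + ((3 - 9) + 10)/10 = -575 + (-6 + 10)*(⅒) = -575 + 4*(⅒) = -575 + ⅖ = -2873/5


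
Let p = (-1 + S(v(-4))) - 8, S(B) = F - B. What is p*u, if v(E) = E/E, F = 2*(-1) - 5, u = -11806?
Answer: 200702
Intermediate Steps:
F = -7 (F = -2 - 5 = -7)
v(E) = 1
S(B) = -7 - B
p = -17 (p = (-1 + (-7 - 1*1)) - 8 = (-1 + (-7 - 1)) - 8 = (-1 - 8) - 8 = -9 - 8 = -17)
p*u = -17*(-11806) = 200702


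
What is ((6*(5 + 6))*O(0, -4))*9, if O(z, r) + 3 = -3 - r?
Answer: -1188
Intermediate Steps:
O(z, r) = -6 - r (O(z, r) = -3 + (-3 - r) = -6 - r)
((6*(5 + 6))*O(0, -4))*9 = ((6*(5 + 6))*(-6 - 1*(-4)))*9 = ((6*11)*(-6 + 4))*9 = (66*(-2))*9 = -132*9 = -1188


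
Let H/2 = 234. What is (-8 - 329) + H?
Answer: 131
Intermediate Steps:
H = 468 (H = 2*234 = 468)
(-8 - 329) + H = (-8 - 329) + 468 = -337 + 468 = 131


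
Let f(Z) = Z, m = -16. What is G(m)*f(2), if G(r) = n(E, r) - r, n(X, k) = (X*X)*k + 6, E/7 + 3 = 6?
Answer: -14068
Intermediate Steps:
E = 21 (E = -21 + 7*6 = -21 + 42 = 21)
n(X, k) = 6 + k*X² (n(X, k) = X²*k + 6 = k*X² + 6 = 6 + k*X²)
G(r) = 6 + 440*r (G(r) = (6 + r*21²) - r = (6 + r*441) - r = (6 + 441*r) - r = 6 + 440*r)
G(m)*f(2) = (6 + 440*(-16))*2 = (6 - 7040)*2 = -7034*2 = -14068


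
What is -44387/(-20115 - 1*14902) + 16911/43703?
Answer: 2532017548/1530347951 ≈ 1.6545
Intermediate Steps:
-44387/(-20115 - 1*14902) + 16911/43703 = -44387/(-20115 - 14902) + 16911*(1/43703) = -44387/(-35017) + 16911/43703 = -44387*(-1/35017) + 16911/43703 = 44387/35017 + 16911/43703 = 2532017548/1530347951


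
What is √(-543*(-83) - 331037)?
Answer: 4*I*√17873 ≈ 534.76*I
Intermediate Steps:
√(-543*(-83) - 331037) = √(45069 - 331037) = √(-285968) = 4*I*√17873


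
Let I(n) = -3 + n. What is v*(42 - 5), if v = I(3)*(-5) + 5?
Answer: 185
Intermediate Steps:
v = 5 (v = (-3 + 3)*(-5) + 5 = 0*(-5) + 5 = 0 + 5 = 5)
v*(42 - 5) = 5*(42 - 5) = 5*37 = 185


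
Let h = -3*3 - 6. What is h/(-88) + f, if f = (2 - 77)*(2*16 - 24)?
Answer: -52785/88 ≈ -599.83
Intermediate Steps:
h = -15 (h = -9 - 6 = -15)
f = -600 (f = -75*(32 - 24) = -75*8 = -600)
h/(-88) + f = -15/(-88) - 600 = -15*(-1/88) - 600 = 15/88 - 600 = -52785/88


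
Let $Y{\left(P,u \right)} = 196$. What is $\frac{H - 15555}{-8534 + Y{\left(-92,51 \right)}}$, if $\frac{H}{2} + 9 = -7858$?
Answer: $\frac{31289}{8338} \approx 3.7526$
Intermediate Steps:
$H = -15734$ ($H = -18 + 2 \left(-7858\right) = -18 - 15716 = -15734$)
$\frac{H - 15555}{-8534 + Y{\left(-92,51 \right)}} = \frac{-15734 - 15555}{-8534 + 196} = - \frac{31289}{-8338} = \left(-31289\right) \left(- \frac{1}{8338}\right) = \frac{31289}{8338}$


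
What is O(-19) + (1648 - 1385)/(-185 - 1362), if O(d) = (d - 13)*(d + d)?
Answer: 1880889/1547 ≈ 1215.8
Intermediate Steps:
O(d) = 2*d*(-13 + d) (O(d) = (-13 + d)*(2*d) = 2*d*(-13 + d))
O(-19) + (1648 - 1385)/(-185 - 1362) = 2*(-19)*(-13 - 19) + (1648 - 1385)/(-185 - 1362) = 2*(-19)*(-32) + 263/(-1547) = 1216 + 263*(-1/1547) = 1216 - 263/1547 = 1880889/1547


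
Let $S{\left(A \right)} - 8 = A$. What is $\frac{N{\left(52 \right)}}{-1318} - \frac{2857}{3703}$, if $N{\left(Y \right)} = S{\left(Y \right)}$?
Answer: $- \frac{1993853}{2440277} \approx -0.81706$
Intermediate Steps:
$S{\left(A \right)} = 8 + A$
$N{\left(Y \right)} = 8 + Y$
$\frac{N{\left(52 \right)}}{-1318} - \frac{2857}{3703} = \frac{8 + 52}{-1318} - \frac{2857}{3703} = 60 \left(- \frac{1}{1318}\right) - \frac{2857}{3703} = - \frac{30}{659} - \frac{2857}{3703} = - \frac{1993853}{2440277}$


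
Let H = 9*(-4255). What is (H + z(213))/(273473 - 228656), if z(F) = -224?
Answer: -38519/44817 ≈ -0.85947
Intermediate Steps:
H = -38295
(H + z(213))/(273473 - 228656) = (-38295 - 224)/(273473 - 228656) = -38519/44817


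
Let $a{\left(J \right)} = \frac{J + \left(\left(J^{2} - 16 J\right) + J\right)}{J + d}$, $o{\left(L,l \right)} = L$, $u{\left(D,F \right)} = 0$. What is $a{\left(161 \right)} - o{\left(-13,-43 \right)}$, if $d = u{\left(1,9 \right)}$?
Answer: $160$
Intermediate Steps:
$d = 0$
$a{\left(J \right)} = \frac{J^{2} - 14 J}{J}$ ($a{\left(J \right)} = \frac{J + \left(\left(J^{2} - 16 J\right) + J\right)}{J + 0} = \frac{J + \left(J^{2} - 15 J\right)}{J} = \frac{J^{2} - 14 J}{J}$)
$a{\left(161 \right)} - o{\left(-13,-43 \right)} = \left(-14 + 161\right) - -13 = 147 + 13 = 160$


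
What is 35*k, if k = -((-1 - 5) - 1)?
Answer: 245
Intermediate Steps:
k = 7 (k = -(-6 - 1) = -1*(-7) = 7)
35*k = 35*7 = 245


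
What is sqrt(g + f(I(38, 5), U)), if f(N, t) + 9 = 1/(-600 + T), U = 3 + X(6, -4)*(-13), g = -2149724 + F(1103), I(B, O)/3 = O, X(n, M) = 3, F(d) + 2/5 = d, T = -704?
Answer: 3*I*sqrt(2537198271910)/3260 ≈ 1465.8*I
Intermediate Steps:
F(d) = -2/5 + d
I(B, O) = 3*O
g = -10743107/5 (g = -2149724 + (-2/5 + 1103) = -2149724 + 5513/5 = -10743107/5 ≈ -2.1486e+6)
U = -36 (U = 3 + 3*(-13) = 3 - 39 = -36)
f(N, t) = -11737/1304 (f(N, t) = -9 + 1/(-600 - 704) = -9 + 1/(-1304) = -9 - 1/1304 = -11737/1304)
sqrt(g + f(I(38, 5), U)) = sqrt(-10743107/5 - 11737/1304) = sqrt(-14009070213/6520) = 3*I*sqrt(2537198271910)/3260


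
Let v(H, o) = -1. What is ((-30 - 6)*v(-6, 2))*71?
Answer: 2556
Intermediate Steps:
((-30 - 6)*v(-6, 2))*71 = ((-30 - 6)*(-1))*71 = -36*(-1)*71 = 36*71 = 2556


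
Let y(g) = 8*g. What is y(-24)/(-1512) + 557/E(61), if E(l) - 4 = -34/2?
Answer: -34987/819 ≈ -42.719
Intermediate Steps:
E(l) = -13 (E(l) = 4 - 34/2 = 4 - 34*½ = 4 - 17 = -13)
y(-24)/(-1512) + 557/E(61) = (8*(-24))/(-1512) + 557/(-13) = -192*(-1/1512) + 557*(-1/13) = 8/63 - 557/13 = -34987/819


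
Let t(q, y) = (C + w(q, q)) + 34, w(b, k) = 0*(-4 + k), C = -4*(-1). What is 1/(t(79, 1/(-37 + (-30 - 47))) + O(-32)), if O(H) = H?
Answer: ⅙ ≈ 0.16667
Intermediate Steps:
C = 4
w(b, k) = 0
t(q, y) = 38 (t(q, y) = (4 + 0) + 34 = 4 + 34 = 38)
1/(t(79, 1/(-37 + (-30 - 47))) + O(-32)) = 1/(38 - 32) = 1/6 = ⅙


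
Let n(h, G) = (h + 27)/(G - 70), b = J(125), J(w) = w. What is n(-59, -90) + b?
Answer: 626/5 ≈ 125.20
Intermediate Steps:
b = 125
n(h, G) = (27 + h)/(-70 + G)
n(-59, -90) + b = (27 - 59)/(-70 - 90) + 125 = -32/(-160) + 125 = -1/160*(-32) + 125 = ⅕ + 125 = 626/5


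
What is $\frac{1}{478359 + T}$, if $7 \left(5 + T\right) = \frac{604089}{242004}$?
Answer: $\frac{564676}{270115224667} \approx 2.0905 \cdot 10^{-6}$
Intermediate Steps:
$T = - \frac{2622017}{564676}$ ($T = -5 + \frac{604089 \cdot \frac{1}{242004}}{7} = -5 + \frac{1}{7} \cdot \frac{201363}{80668} = -5 + \frac{201363}{564676} = - \frac{2622017}{564676} \approx -4.6434$)
$\frac{1}{478359 + T} = \frac{1}{478359 - \frac{2622017}{564676}} = \frac{1}{\frac{270115224667}{564676}} = \frac{564676}{270115224667}$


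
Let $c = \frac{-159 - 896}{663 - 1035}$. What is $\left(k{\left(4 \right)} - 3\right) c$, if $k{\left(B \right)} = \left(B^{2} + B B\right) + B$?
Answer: $\frac{11605}{124} \approx 93.589$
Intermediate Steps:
$k{\left(B \right)} = B + 2 B^{2}$ ($k{\left(B \right)} = \left(B^{2} + B^{2}\right) + B = 2 B^{2} + B = B + 2 B^{2}$)
$c = \frac{1055}{372}$ ($c = - \frac{1055}{-372} = \left(-1055\right) \left(- \frac{1}{372}\right) = \frac{1055}{372} \approx 2.836$)
$\left(k{\left(4 \right)} - 3\right) c = \left(4 \left(1 + 2 \cdot 4\right) - 3\right) \frac{1055}{372} = \left(4 \left(1 + 8\right) - 3\right) \frac{1055}{372} = \left(4 \cdot 9 - 3\right) \frac{1055}{372} = \left(36 - 3\right) \frac{1055}{372} = 33 \cdot \frac{1055}{372} = \frac{11605}{124}$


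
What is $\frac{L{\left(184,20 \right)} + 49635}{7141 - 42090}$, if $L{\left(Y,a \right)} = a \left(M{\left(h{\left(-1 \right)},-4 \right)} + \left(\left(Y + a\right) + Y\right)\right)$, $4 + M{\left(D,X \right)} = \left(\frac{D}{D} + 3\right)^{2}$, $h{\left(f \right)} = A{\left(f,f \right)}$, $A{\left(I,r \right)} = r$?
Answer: $- \frac{57635}{34949} \approx -1.6491$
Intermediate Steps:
$h{\left(f \right)} = f$
$M{\left(D,X \right)} = 12$ ($M{\left(D,X \right)} = -4 + \left(\frac{D}{D} + 3\right)^{2} = -4 + \left(1 + 3\right)^{2} = -4 + 4^{2} = -4 + 16 = 12$)
$L{\left(Y,a \right)} = a \left(12 + a + 2 Y\right)$ ($L{\left(Y,a \right)} = a \left(12 + \left(\left(Y + a\right) + Y\right)\right) = a \left(12 + \left(a + 2 Y\right)\right) = a \left(12 + a + 2 Y\right)$)
$\frac{L{\left(184,20 \right)} + 49635}{7141 - 42090} = \frac{20 \left(12 + 20 + 2 \cdot 184\right) + 49635}{7141 - 42090} = \frac{20 \left(12 + 20 + 368\right) + 49635}{-34949} = \left(20 \cdot 400 + 49635\right) \left(- \frac{1}{34949}\right) = \left(8000 + 49635\right) \left(- \frac{1}{34949}\right) = 57635 \left(- \frac{1}{34949}\right) = - \frac{57635}{34949}$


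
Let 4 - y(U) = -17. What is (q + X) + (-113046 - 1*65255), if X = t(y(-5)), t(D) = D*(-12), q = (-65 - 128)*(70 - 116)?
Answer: -169675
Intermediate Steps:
y(U) = 21 (y(U) = 4 - 1*(-17) = 4 + 17 = 21)
q = 8878 (q = -193*(-46) = 8878)
t(D) = -12*D
X = -252 (X = -12*21 = -252)
(q + X) + (-113046 - 1*65255) = (8878 - 252) + (-113046 - 1*65255) = 8626 + (-113046 - 65255) = 8626 - 178301 = -169675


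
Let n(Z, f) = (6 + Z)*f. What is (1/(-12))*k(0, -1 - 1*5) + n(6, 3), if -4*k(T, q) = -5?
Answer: 1723/48 ≈ 35.896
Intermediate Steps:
k(T, q) = 5/4 (k(T, q) = -1/4*(-5) = 5/4)
n(Z, f) = f*(6 + Z)
(1/(-12))*k(0, -1 - 1*5) + n(6, 3) = (1/(-12))*(5/4) + 3*(6 + 6) = (1*(-1/12))*(5/4) + 3*12 = -1/12*5/4 + 36 = -5/48 + 36 = 1723/48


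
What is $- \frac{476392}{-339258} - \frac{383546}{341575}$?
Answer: $\frac{16301274266}{57941025675} \approx 0.28134$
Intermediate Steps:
$- \frac{476392}{-339258} - \frac{383546}{341575} = \left(-476392\right) \left(- \frac{1}{339258}\right) - \frac{383546}{341575} = \frac{238196}{169629} - \frac{383546}{341575} = \frac{16301274266}{57941025675}$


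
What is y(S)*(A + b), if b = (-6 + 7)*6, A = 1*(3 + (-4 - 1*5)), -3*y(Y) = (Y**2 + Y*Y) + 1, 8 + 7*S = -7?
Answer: 0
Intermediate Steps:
S = -15/7 (S = -8/7 + (1/7)*(-7) = -8/7 - 1 = -15/7 ≈ -2.1429)
y(Y) = -1/3 - 2*Y**2/3 (y(Y) = -((Y**2 + Y*Y) + 1)/3 = -((Y**2 + Y**2) + 1)/3 = -(2*Y**2 + 1)/3 = -(1 + 2*Y**2)/3 = -1/3 - 2*Y**2/3)
A = -6 (A = 1*(3 + (-4 - 5)) = 1*(3 - 9) = 1*(-6) = -6)
b = 6 (b = 1*6 = 6)
y(S)*(A + b) = (-1/3 - 2*(-15/7)**2/3)*(-6 + 6) = (-1/3 - 2/3*225/49)*0 = (-1/3 - 150/49)*0 = -499/147*0 = 0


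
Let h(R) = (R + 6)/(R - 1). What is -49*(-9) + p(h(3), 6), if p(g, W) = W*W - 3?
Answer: 474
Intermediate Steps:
h(R) = (6 + R)/(-1 + R)
p(g, W) = -3 + W**2 (p(g, W) = W**2 - 3 = -3 + W**2)
-49*(-9) + p(h(3), 6) = -49*(-9) + (-3 + 6**2) = 441 + (-3 + 36) = 441 + 33 = 474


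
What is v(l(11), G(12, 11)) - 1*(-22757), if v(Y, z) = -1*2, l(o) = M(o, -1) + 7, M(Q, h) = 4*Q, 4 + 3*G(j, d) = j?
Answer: 22755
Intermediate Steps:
G(j, d) = -4/3 + j/3
l(o) = 7 + 4*o (l(o) = 4*o + 7 = 7 + 4*o)
v(Y, z) = -2
v(l(11), G(12, 11)) - 1*(-22757) = -2 - 1*(-22757) = -2 + 22757 = 22755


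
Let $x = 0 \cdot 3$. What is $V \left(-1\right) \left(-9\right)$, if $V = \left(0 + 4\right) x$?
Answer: $0$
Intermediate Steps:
$x = 0$
$V = 0$ ($V = \left(0 + 4\right) 0 = 4 \cdot 0 = 0$)
$V \left(-1\right) \left(-9\right) = 0 \left(-1\right) \left(-9\right) = 0 \left(-9\right) = 0$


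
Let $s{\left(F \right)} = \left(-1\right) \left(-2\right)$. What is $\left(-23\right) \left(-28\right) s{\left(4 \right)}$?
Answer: $1288$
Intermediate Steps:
$s{\left(F \right)} = 2$
$\left(-23\right) \left(-28\right) s{\left(4 \right)} = \left(-23\right) \left(-28\right) 2 = 644 \cdot 2 = 1288$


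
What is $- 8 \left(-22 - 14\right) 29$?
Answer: $8352$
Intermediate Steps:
$- 8 \left(-22 - 14\right) 29 = \left(-8\right) \left(-36\right) 29 = 288 \cdot 29 = 8352$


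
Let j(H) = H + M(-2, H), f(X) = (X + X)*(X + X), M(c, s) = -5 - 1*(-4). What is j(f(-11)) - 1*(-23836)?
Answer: 24319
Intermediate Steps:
M(c, s) = -1 (M(c, s) = -5 + 4 = -1)
f(X) = 4*X² (f(X) = (2*X)*(2*X) = 4*X²)
j(H) = -1 + H (j(H) = H - 1 = -1 + H)
j(f(-11)) - 1*(-23836) = (-1 + 4*(-11)²) - 1*(-23836) = (-1 + 4*121) + 23836 = (-1 + 484) + 23836 = 483 + 23836 = 24319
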